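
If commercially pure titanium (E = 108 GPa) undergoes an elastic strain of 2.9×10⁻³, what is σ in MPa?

σ = E·ε = 108000 MPa × 2.9×10⁻³ = 313 MPa.

313 MPa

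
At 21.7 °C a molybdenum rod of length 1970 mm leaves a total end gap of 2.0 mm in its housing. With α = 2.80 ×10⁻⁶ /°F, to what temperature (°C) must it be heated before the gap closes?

α = 2.80×10⁻⁶/°F × 9/5 = 5.04×10⁻⁶/K.
α·L₀·ΔT = 2.0 mm ⇒ ΔT = 2.0 / (5.04×10⁻⁶ × 1970.0) = 201.4 K.
T = 21.7 + 201.4 = 223.1 °C.

223 °C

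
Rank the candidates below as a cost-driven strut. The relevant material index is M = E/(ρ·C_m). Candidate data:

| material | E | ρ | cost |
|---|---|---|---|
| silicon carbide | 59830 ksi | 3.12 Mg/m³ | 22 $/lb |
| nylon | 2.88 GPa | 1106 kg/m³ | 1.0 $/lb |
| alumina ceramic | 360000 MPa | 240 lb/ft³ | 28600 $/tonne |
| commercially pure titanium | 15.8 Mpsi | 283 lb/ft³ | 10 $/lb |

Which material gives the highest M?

alumina ceramic

After converting to SI:
  silicon carbide: E = 412.5 GPa, ρ = 3120 kg/m³, cost = 48.50 $/kg
  nylon: E = 2.880 GPa, ρ = 1106 kg/m³, cost = 2.205 $/kg
  alumina ceramic: E = 360.0 GPa, ρ = 3844 kg/m³, cost = 28.60 $/kg
  commercially pure titanium: E = 108.9 GPa, ρ = 4533 kg/m³, cost = 22.05 $/kg
  alumina ceramic: M = 3.27 MN·m per $
  silicon carbide: M = 2.73 MN·m per $
  nylon: M = 1.18 MN·m per $
  commercially pure titanium: M = 1.09 MN·m per $
Alumina ceramic ranks first.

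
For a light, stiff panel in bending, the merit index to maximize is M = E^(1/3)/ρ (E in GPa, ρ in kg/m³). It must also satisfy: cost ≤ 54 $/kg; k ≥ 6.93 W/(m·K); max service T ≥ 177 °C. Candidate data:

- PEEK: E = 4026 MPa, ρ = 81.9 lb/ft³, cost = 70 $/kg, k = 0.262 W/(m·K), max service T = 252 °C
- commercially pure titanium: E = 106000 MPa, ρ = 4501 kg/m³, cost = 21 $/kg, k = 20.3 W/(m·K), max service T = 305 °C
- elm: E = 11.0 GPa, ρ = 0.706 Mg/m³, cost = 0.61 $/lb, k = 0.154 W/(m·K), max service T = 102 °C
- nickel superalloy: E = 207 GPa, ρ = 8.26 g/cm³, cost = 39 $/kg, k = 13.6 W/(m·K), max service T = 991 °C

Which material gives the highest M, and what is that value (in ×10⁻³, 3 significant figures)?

commercially pure titanium, M = 1.05×10⁻³

Screen on constraints: cost ≤ 54 $/kg; k ≥ 6.93 W/(m·K); max service T ≥ 177 °C. Survivors: commercially pure titanium, nickel superalloy.
Normalizing units and computing the index:
  commercially pure titanium: E = 106.0 GPa, ρ = 4501 kg/m³
  nickel superalloy: E = 207.0 GPa, ρ = 8260 kg/m³
  commercially pure titanium: M = 1.05×10⁻³
  nickel superalloy: M = 0.716×10⁻³
The maximum is for commercially pure titanium.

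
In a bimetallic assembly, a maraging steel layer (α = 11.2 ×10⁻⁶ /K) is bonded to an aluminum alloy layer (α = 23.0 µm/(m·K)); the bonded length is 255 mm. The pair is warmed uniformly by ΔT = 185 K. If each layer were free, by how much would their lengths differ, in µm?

Δα = |11.2 − 23.0|×10⁻⁶/K = 11.8×10⁻⁶/K.
ΔL_mismatch = Δα·L·ΔT = 11.8×10⁻⁶ × 255.0 mm × 185.0 K = 557 µm.

557 µm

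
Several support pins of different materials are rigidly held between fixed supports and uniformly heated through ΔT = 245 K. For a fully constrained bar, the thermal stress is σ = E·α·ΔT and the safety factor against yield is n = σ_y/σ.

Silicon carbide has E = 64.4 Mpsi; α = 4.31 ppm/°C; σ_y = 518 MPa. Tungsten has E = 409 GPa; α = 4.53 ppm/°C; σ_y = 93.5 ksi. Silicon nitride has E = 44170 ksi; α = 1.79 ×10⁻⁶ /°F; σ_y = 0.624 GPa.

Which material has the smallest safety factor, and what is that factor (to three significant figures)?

In consistent units (E in GPa, α in ×10⁻⁶/K, σ_y in MPa):
  silicon carbide: E = 444.0, α = 4.31, σ_y = 518.0 → σ = 469 MPa, n = 1.10
  tungsten: E = 409.0, α = 4.53, σ_y = 644.7 → σ = 454 MPa, n = 1.42
  silicon nitride: E = 304.5, α = 3.22, σ_y = 624.0 → σ = 240 MPa, n = 2.60
Smallest n: silicon carbide with n = 1.10.

silicon carbide, n = 1.10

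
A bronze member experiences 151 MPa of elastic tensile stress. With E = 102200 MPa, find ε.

E = 102200 MPa = 102.2 GPa = 102200 MPa.
ε = σ/E = 151 / 102200 = 1.48×10⁻³.

1.48×10⁻³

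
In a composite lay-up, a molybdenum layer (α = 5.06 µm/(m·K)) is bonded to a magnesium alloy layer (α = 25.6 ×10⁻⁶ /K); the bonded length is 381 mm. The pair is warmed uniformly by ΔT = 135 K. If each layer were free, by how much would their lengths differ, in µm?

1060 µm

Δα = |5.06 − 25.6|×10⁻⁶/K = 20.5×10⁻⁶/K.
ΔL_mismatch = Δα·L·ΔT = 20.5×10⁻⁶ × 381.0 mm × 135.0 K = 1060 µm.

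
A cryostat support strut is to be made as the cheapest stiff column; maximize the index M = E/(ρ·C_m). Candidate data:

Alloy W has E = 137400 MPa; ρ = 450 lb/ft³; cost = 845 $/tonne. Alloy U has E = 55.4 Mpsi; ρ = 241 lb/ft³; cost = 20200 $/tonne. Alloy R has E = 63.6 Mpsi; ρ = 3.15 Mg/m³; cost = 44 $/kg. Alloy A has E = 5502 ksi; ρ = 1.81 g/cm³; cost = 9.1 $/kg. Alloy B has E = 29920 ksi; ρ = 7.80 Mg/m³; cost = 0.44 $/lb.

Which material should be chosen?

Normalizing units and computing the index:
  alloy W: E = 137.4 GPa, ρ = 7208 kg/m³, cost = 0.8450 $/kg
  alloy U: E = 382.0 GPa, ρ = 3860 kg/m³, cost = 20.20 $/kg
  alloy R: E = 438.5 GPa, ρ = 3150 kg/m³, cost = 44.00 $/kg
  alloy A: E = 37.93 GPa, ρ = 1810 kg/m³, cost = 9.100 $/kg
  alloy B: E = 206.3 GPa, ρ = 7800 kg/m³, cost = 0.9700 $/kg
  alloy B: M = 27.3 MN·m per $
  alloy W: M = 22.6 MN·m per $
  alloy U: M = 4.90 MN·m per $
  alloy R: M = 3.16 MN·m per $
  alloy A: M = 2.30 MN·m per $
Highest index: alloy B.

alloy B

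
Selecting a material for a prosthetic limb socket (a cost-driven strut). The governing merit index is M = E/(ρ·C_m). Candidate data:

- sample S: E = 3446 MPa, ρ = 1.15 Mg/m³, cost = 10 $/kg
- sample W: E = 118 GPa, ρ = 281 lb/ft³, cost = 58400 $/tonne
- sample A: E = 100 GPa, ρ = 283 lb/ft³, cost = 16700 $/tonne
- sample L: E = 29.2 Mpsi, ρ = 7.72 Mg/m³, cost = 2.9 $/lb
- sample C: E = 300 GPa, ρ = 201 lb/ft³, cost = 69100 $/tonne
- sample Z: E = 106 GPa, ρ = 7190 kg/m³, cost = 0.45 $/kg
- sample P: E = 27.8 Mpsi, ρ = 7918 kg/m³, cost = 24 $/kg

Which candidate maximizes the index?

Normalizing units and computing the index:
  sample S: E = 3.446 GPa, ρ = 1150 kg/m³, cost = 10.00 $/kg
  sample W: E = 118.0 GPa, ρ = 4501 kg/m³, cost = 58.40 $/kg
  sample A: E = 100.0 GPa, ρ = 4533 kg/m³, cost = 16.70 $/kg
  sample L: E = 201.3 GPa, ρ = 7720 kg/m³, cost = 6.393 $/kg
  sample C: E = 300.0 GPa, ρ = 3220 kg/m³, cost = 69.10 $/kg
  sample Z: E = 106.0 GPa, ρ = 7190 kg/m³, cost = 0.4500 $/kg
  sample P: E = 191.7 GPa, ρ = 7918 kg/m³, cost = 24.00 $/kg
  sample Z: M = 32.8 MN·m per $
  sample L: M = 4.08 MN·m per $
  sample C: M = 1.35 MN·m per $
  sample A: M = 1.32 MN·m per $
  sample P: M = 1.01 MN·m per $
  sample W: M = 0.449 MN·m per $
  sample S: M = 0.300 MN·m per $
Sample Z ranks first.

sample Z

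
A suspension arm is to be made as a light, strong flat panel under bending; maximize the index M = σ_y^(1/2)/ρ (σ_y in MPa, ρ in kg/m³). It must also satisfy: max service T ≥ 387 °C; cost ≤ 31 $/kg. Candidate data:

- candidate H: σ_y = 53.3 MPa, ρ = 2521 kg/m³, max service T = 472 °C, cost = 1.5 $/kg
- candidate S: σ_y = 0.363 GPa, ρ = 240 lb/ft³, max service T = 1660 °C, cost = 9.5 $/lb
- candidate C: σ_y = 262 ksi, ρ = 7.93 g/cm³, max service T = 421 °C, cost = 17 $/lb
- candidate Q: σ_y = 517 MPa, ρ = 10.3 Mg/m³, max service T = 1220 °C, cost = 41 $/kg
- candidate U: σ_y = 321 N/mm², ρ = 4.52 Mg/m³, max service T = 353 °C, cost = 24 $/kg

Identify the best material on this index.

Screen on constraints: max service T ≥ 387 °C; cost ≤ 31 $/kg. Survivors: candidate H, candidate S.
Normalizing units and computing the index:
  candidate H: σ_y = 53.30 MPa, ρ = 2521 kg/m³
  candidate S: σ_y = 363.0 MPa, ρ = 3844 kg/m³
  candidate S: M = 4.96×10⁻³
  candidate H: M = 2.90×10⁻³
Highest index: candidate S.

candidate S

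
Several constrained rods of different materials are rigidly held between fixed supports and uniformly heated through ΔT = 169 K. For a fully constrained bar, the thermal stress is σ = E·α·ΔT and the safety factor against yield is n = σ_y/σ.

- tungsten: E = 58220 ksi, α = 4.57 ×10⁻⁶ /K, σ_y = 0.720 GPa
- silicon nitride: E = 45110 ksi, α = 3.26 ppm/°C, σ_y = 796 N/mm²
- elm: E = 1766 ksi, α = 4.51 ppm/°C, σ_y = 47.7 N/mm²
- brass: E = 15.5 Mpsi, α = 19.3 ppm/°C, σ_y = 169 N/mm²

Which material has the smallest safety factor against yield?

brass

With everything in SI (GPa, ×10⁻⁶/K, MPa):
  tungsten: E = 401.4, α = 4.57, σ_y = 720.0 → σ = 310 MPa, n = 2.32
  silicon nitride: E = 311.0, α = 3.26, σ_y = 796.0 → σ = 171 MPa, n = 4.65
  elm: E = 12.18, α = 4.51, σ_y = 47.70 → σ = 9.28 MPa, n = 5.14
  brass: E = 106.9, α = 19.3, σ_y = 169.0 → σ = 349 MPa, n = 0.485
The minimum is brass at n = 0.485.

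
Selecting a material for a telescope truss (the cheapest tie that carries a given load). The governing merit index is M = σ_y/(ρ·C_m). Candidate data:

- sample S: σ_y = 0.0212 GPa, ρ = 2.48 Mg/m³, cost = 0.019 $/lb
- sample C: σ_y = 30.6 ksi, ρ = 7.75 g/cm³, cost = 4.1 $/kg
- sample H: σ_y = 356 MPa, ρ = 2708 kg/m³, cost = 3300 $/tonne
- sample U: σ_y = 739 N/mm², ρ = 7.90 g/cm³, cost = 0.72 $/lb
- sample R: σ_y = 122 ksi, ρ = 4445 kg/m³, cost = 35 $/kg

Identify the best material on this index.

sample S

Putting every candidate on a common basis:
  sample S: σ_y = 21.20 MPa, ρ = 2480 kg/m³, cost = 0.04189 $/kg
  sample C: σ_y = 211.0 MPa, ρ = 7750 kg/m³, cost = 4.100 $/kg
  sample H: σ_y = 356.0 MPa, ρ = 2708 kg/m³, cost = 3.300 $/kg
  sample U: σ_y = 739.0 MPa, ρ = 7900 kg/m³, cost = 1.587 $/kg
  sample R: σ_y = 841.2 MPa, ρ = 4445 kg/m³, cost = 35.00 $/kg
  sample S: M = 204 kN·m per $
  sample U: M = 58.9 kN·m per $
  sample H: M = 39.8 kN·m per $
  sample C: M = 6.64 kN·m per $
  sample R: M = 5.41 kN·m per $
Highest index: sample S.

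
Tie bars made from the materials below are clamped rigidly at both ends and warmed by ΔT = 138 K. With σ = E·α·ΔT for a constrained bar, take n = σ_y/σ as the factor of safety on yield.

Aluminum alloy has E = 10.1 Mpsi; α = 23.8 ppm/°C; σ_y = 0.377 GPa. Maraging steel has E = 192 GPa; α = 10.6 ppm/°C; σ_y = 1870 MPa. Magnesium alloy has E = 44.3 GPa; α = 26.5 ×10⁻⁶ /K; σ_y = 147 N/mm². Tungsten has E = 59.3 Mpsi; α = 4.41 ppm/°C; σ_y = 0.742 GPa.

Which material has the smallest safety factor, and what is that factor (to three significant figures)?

magnesium alloy, n = 0.907

With everything in SI (GPa, ×10⁻⁶/K, MPa):
  aluminum alloy: E = 69.64, α = 23.8, σ_y = 377.0 → σ = 229 MPa, n = 1.65
  maraging steel: E = 192.0, α = 10.6, σ_y = 1870 → σ = 281 MPa, n = 6.66
  magnesium alloy: E = 44.30, α = 26.5, σ_y = 147.0 → σ = 162 MPa, n = 0.907
  tungsten: E = 408.9, α = 4.41, σ_y = 742.0 → σ = 249 MPa, n = 2.98
Smallest n: magnesium alloy with n = 0.907.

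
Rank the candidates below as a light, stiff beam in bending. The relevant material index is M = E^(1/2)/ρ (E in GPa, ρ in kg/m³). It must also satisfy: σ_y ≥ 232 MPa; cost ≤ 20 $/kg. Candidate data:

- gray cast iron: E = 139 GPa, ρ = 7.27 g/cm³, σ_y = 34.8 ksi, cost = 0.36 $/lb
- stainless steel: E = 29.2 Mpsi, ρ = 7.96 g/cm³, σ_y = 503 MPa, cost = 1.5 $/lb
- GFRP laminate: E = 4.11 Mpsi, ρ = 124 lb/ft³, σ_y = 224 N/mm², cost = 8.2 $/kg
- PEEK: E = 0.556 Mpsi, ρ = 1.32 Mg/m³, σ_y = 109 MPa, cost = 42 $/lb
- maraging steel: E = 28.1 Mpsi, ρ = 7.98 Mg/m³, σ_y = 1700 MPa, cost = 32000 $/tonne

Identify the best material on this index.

Screen on constraints: σ_y ≥ 232 MPa; cost ≤ 20 $/kg. Survivors: gray cast iron, stainless steel.
Normalizing units and computing the index:
  gray cast iron: E = 139.0 GPa, ρ = 7270 kg/m³
  stainless steel: E = 201.3 GPa, ρ = 7960 kg/m³
  stainless steel: M = 1.78×10⁻³
  gray cast iron: M = 1.62×10⁻³
Highest index: stainless steel.

stainless steel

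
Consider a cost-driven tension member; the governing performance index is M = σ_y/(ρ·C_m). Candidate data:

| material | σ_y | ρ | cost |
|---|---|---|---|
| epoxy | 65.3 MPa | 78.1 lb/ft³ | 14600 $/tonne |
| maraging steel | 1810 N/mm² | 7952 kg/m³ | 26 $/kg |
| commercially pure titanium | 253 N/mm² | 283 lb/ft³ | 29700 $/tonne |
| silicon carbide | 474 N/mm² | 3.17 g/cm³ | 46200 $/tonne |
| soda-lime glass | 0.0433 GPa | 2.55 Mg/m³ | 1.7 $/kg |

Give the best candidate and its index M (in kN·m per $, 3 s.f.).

soda-lime glass, M = 9.99 kN·m per $

In SI units:
  epoxy: σ_y = 65.30 MPa, ρ = 1251 kg/m³, cost = 14.60 $/kg
  maraging steel: σ_y = 1810 MPa, ρ = 7952 kg/m³, cost = 26.00 $/kg
  commercially pure titanium: σ_y = 253.0 MPa, ρ = 4533 kg/m³, cost = 29.70 $/kg
  silicon carbide: σ_y = 474.0 MPa, ρ = 3170 kg/m³, cost = 46.20 $/kg
  soda-lime glass: σ_y = 43.30 MPa, ρ = 2550 kg/m³, cost = 1.700 $/kg
  soda-lime glass: M = 9.99 kN·m per $
  maraging steel: M = 8.75 kN·m per $
  epoxy: M = 3.58 kN·m per $
  silicon carbide: M = 3.24 kN·m per $
  commercially pure titanium: M = 1.88 kN·m per $
Highest index: soda-lime glass.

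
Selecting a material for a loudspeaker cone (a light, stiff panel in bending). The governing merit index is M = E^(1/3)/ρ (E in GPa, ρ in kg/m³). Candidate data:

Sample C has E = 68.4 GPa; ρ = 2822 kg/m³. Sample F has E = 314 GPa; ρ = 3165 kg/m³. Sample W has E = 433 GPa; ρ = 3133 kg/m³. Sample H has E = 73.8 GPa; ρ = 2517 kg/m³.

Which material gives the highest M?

Evaluate M for each candidate:
  sample W: M = 2.41×10⁻³
  sample F: M = 2.15×10⁻³
  sample H: M = 1.67×10⁻³
  sample C: M = 1.45×10⁻³
Sample W has the largest M.

sample W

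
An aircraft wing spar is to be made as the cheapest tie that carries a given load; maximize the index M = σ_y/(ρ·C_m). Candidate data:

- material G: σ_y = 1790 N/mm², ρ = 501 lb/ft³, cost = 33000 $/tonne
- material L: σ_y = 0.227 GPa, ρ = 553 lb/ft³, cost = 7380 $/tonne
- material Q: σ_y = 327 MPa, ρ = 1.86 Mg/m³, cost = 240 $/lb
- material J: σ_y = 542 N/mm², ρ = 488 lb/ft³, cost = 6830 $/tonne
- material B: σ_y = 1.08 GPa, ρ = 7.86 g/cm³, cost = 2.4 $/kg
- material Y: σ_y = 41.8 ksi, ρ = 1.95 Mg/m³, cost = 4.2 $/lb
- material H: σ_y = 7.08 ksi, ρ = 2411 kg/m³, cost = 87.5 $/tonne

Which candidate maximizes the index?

Normalizing units and computing the index:
  material G: σ_y = 1790 MPa, ρ = 8025 kg/m³, cost = 33.00 $/kg
  material L: σ_y = 227.0 MPa, ρ = 8858 kg/m³, cost = 7.380 $/kg
  material Q: σ_y = 327.0 MPa, ρ = 1860 kg/m³, cost = 529.1 $/kg
  material J: σ_y = 542.0 MPa, ρ = 7817 kg/m³, cost = 6.830 $/kg
  material B: σ_y = 1080 MPa, ρ = 7860 kg/m³, cost = 2.400 $/kg
  material Y: σ_y = 288.2 MPa, ρ = 1950 kg/m³, cost = 9.259 $/kg
  material H: σ_y = 48.81 MPa, ρ = 2411 kg/m³, cost = 0.08750 $/kg
  material H: M = 231 kN·m per $
  material B: M = 57.3 kN·m per $
  material Y: M = 16.0 kN·m per $
  material J: M = 10.2 kN·m per $
  material G: M = 6.76 kN·m per $
  material L: M = 3.47 kN·m per $
  material Q: M = 0.332 kN·m per $
Material H ranks first.

material H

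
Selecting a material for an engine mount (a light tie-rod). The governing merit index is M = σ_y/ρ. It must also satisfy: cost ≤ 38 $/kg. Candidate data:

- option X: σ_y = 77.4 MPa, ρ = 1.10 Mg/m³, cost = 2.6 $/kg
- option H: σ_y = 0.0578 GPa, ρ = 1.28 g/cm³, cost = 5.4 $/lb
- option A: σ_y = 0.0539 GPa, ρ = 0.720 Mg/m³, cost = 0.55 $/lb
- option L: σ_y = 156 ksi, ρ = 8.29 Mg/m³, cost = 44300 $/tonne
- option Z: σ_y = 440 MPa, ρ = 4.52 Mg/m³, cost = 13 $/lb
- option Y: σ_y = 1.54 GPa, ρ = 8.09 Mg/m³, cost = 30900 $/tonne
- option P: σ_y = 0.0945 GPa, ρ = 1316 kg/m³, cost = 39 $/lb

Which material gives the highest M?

option Y

Screen on constraints: cost ≤ 38 $/kg. Survivors: option X, option H, option A, option Z, option Y.
In SI units:
  option X: σ_y = 77.40 MPa, ρ = 1100 kg/m³
  option H: σ_y = 57.80 MPa, ρ = 1280 kg/m³
  option A: σ_y = 53.90 MPa, ρ = 720.0 kg/m³
  option Z: σ_y = 440.0 MPa, ρ = 4520 kg/m³
  option Y: σ_y = 1540 MPa, ρ = 8090 kg/m³
  option Y: M = 190 kN·m/kg
  option Z: M = 97.3 kN·m/kg
  option A: M = 74.9 kN·m/kg
  option X: M = 70.4 kN·m/kg
  option H: M = 45.2 kN·m/kg
Option Y ranks first.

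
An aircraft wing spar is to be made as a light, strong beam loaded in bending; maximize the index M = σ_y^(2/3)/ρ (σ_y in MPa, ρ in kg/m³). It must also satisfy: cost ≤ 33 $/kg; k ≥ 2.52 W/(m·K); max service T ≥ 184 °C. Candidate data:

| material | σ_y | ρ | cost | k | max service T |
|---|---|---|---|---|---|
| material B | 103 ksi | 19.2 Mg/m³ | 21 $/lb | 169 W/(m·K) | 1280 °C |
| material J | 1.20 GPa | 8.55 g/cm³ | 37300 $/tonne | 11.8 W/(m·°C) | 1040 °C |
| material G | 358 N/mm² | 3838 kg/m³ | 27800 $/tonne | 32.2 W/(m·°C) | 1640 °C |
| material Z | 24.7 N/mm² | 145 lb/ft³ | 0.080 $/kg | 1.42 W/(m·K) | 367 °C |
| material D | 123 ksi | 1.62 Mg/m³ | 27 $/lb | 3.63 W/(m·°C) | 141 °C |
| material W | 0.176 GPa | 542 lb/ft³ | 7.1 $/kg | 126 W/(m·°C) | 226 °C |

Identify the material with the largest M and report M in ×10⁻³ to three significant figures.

material G, M = 13.1×10⁻³

Screen on constraints: cost ≤ 33 $/kg; k ≥ 2.52 W/(m·K); max service T ≥ 184 °C. Survivors: material G, material W.
Putting every candidate on a common basis:
  material G: σ_y = 358.0 MPa, ρ = 3838 kg/m³
  material W: σ_y = 176.0 MPa, ρ = 8682 kg/m³
  material G: M = 13.1×10⁻³
  material W: M = 3.62×10⁻³
Highest index: material G.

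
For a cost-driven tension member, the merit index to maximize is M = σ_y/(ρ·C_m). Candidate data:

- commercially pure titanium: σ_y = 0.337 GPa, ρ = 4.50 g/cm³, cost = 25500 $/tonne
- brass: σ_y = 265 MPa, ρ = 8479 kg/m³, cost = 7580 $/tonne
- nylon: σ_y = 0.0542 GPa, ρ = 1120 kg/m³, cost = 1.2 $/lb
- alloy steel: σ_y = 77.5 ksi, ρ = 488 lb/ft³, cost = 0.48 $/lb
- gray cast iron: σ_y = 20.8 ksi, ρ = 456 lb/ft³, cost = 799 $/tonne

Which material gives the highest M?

alloy steel

Normalizing units and computing the index:
  commercially pure titanium: σ_y = 337.0 MPa, ρ = 4500 kg/m³, cost = 25.50 $/kg
  brass: σ_y = 265.0 MPa, ρ = 8479 kg/m³, cost = 7.580 $/kg
  nylon: σ_y = 54.20 MPa, ρ = 1120 kg/m³, cost = 2.646 $/kg
  alloy steel: σ_y = 534.3 MPa, ρ = 7817 kg/m³, cost = 1.058 $/kg
  gray cast iron: σ_y = 143.4 MPa, ρ = 7304 kg/m³, cost = 0.7990 $/kg
  alloy steel: M = 64.6 kN·m per $
  gray cast iron: M = 24.6 kN·m per $
  nylon: M = 18.3 kN·m per $
  brass: M = 4.12 kN·m per $
  commercially pure titanium: M = 2.94 kN·m per $
Alloy steel has the largest M.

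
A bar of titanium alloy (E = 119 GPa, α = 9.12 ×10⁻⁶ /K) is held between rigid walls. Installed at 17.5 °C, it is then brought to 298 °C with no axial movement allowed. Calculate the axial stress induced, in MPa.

ΔT = 280.5 K. Constrained thermal stress σ = E·α·ΔT = 119.0×10³ MPa × 9.12×10⁻⁶ × 280.5 = 304 MPa (compressive).

304 MPa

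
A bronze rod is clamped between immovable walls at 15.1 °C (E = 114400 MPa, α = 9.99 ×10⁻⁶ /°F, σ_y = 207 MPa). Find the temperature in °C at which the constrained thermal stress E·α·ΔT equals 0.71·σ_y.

86.5 °C

E = 114400 MPa = 114.4 GPa.
α = 9.99×10⁻⁶/°F × 9/5 = 18.0×10⁻⁶/K.
E·α·ΔT = 147.0 MPa ⇒ ΔT = 147.0 / (114.4×10³ × 18.0×10⁻⁶) = 71.44 K.
T = 15.1 + 71.44 = 86.54 °C.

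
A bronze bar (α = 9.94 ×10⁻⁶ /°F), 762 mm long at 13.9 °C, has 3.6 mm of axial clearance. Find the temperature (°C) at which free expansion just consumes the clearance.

α = 9.94×10⁻⁶/°F × 9/5 = 17.9×10⁻⁶/K.
α·L₀·ΔT = 3.6 mm ⇒ ΔT = 3.6 / (17.9×10⁻⁶ × 762.0) = 264.1 K.
T = 13.9 + 264.1 = 278.0 °C.

278 °C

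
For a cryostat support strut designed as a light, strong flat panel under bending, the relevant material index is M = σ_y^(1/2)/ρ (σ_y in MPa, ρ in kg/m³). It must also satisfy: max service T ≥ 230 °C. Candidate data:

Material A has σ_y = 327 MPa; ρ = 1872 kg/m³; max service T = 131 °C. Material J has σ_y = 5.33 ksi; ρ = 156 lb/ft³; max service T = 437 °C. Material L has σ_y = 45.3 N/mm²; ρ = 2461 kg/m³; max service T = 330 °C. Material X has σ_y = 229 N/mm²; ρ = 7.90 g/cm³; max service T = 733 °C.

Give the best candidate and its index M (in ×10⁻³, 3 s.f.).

Screen on constraints: max service T ≥ 230 °C. Survivors: material J, material L, material X.
After converting to SI:
  material J: σ_y = 36.75 MPa, ρ = 2499 kg/m³
  material L: σ_y = 45.30 MPa, ρ = 2461 kg/m³
  material X: σ_y = 229.0 MPa, ρ = 7900 kg/m³
  material L: M = 2.73×10⁻³
  material J: M = 2.43×10⁻³
  material X: M = 1.92×10⁻³
The maximum is for material L.

material L, M = 2.73×10⁻³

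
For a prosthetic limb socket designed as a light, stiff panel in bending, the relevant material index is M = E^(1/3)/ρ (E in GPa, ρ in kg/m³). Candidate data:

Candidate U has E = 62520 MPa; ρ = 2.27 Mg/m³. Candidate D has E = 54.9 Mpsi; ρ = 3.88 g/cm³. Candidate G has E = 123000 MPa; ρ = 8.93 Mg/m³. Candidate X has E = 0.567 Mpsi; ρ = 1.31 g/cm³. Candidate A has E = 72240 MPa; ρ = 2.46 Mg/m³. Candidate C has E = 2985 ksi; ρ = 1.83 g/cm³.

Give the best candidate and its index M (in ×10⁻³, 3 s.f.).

Convert each candidate to consistent units, then evaluate M:
  candidate U: E = 62.52 GPa, ρ = 2270 kg/m³
  candidate D: E = 378.5 GPa, ρ = 3880 kg/m³
  candidate G: E = 123.0 GPa, ρ = 8930 kg/m³
  candidate X: E = 3.909 GPa, ρ = 1310 kg/m³
  candidate A: E = 72.24 GPa, ρ = 2460 kg/m³
  candidate C: E = 20.58 GPa, ρ = 1830 kg/m³
  candidate D: M = 1.86×10⁻³
  candidate U: M = 1.75×10⁻³
  candidate A: M = 1.69×10⁻³
  candidate C: M = 1.50×10⁻³
  candidate X: M = 1.20×10⁻³
  candidate G: M = 0.557×10⁻³
Candidate D ranks first.

candidate D, M = 1.86×10⁻³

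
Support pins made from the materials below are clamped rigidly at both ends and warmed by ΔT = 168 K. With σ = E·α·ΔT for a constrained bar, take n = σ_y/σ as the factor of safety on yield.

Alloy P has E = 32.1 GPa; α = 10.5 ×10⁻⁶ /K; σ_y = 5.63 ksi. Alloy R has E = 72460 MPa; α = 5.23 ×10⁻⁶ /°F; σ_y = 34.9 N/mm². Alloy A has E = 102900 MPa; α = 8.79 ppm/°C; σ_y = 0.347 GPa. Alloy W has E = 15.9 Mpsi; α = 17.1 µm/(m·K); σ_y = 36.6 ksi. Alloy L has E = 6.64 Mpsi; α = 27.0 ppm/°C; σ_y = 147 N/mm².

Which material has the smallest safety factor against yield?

alloy R

Per material, after unit conversion:
  alloy P: E = 32.10, α = 10.5, σ_y = 38.82 → σ = 56.6 MPa, n = 0.686
  alloy R: E = 72.46, α = 9.41, σ_y = 34.90 → σ = 115 MPa, n = 0.305
  alloy A: E = 102.9, α = 8.79, σ_y = 347.0 → σ = 152 MPa, n = 2.28
  alloy W: E = 109.6, α = 17.1, σ_y = 252.3 → σ = 315 MPa, n = 0.801
  alloy L: E = 45.78, α = 27.0, σ_y = 147.0 → σ = 208 MPa, n = 0.708
Smallest n: alloy R with n = 0.305.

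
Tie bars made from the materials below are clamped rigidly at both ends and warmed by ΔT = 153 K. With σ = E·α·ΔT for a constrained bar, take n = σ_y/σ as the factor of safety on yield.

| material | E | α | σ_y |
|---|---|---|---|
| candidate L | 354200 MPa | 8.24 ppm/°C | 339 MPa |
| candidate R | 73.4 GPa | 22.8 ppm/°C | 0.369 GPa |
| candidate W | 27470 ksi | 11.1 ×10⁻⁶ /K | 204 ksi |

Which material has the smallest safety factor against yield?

Converting E to GPa, α to ×10⁻⁶/K, σ_y to MPa, then σ and n for each:
  candidate L: E = 354.2, α = 8.24, σ_y = 339.0 → σ = 447 MPa, n = 0.759
  candidate R: E = 73.40, α = 22.8, σ_y = 369.0 → σ = 256 MPa, n = 1.44
  candidate W: E = 189.4, α = 11.1, σ_y = 1407 → σ = 322 MPa, n = 4.37
Candidate L has the lowest safety factor, n = 0.759.

candidate L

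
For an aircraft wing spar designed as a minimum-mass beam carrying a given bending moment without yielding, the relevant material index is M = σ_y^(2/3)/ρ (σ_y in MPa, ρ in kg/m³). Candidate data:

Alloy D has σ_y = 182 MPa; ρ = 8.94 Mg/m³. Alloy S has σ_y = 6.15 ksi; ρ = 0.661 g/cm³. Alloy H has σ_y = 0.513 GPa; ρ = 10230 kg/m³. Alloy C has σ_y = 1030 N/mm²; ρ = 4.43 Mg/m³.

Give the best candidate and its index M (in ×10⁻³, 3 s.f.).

After converting to SI:
  alloy D: σ_y = 182.0 MPa, ρ = 8940 kg/m³
  alloy S: σ_y = 42.40 MPa, ρ = 661.0 kg/m³
  alloy H: σ_y = 513.0 MPa, ρ = 10230 kg/m³
  alloy C: σ_y = 1030 MPa, ρ = 4430 kg/m³
  alloy C: M = 23.0×10⁻³
  alloy S: M = 18.4×10⁻³
  alloy H: M = 6.26×10⁻³
  alloy D: M = 3.59×10⁻³
Alloy C has the largest M.

alloy C, M = 23.0×10⁻³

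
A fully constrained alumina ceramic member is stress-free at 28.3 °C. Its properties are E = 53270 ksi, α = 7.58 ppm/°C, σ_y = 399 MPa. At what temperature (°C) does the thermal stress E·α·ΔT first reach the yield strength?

E = 53270 ksi = 367.3 GPa.
E·α·ΔT = 399.0 MPa ⇒ ΔT = 399.0 / (367.3×10³ × 7.58×10⁻⁶) = 143.3 K.
T = 28.3 + 143.3 = 171.6 °C.

172 °C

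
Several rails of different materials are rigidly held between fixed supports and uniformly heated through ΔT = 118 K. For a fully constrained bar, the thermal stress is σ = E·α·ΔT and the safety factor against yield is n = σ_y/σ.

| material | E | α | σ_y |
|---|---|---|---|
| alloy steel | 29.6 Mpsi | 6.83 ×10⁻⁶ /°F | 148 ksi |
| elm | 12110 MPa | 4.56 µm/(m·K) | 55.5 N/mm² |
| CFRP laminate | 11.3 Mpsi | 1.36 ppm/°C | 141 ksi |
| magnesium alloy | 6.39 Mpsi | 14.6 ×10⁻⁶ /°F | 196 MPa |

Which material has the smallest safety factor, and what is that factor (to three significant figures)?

magnesium alloy, n = 1.43

With everything in SI (GPa, ×10⁻⁶/K, MPa):
  alloy steel: E = 204.1, α = 12.3, σ_y = 1020 → σ = 296 MPa, n = 3.45
  elm: E = 12.11, α = 4.56, σ_y = 55.50 → σ = 6.52 MPa, n = 8.52
  CFRP laminate: E = 77.91, α = 1.36, σ_y = 972.2 → σ = 12.5 MPa, n = 77.8
  magnesium alloy: E = 44.06, α = 26.3, σ_y = 196.0 → σ = 137 MPa, n = 1.43
Magnesium alloy has the lowest safety factor, n = 1.43.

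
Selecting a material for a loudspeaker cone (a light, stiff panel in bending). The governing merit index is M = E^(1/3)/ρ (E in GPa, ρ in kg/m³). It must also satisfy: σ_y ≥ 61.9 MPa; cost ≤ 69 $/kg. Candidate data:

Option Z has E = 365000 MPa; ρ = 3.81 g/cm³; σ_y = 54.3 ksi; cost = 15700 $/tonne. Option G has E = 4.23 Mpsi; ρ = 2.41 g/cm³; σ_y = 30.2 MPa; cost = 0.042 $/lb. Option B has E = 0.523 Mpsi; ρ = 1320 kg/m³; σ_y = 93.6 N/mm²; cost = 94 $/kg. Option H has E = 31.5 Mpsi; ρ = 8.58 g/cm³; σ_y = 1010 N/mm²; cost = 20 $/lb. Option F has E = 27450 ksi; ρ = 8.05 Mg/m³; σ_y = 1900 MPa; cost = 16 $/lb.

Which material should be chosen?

option Z

Screen on constraints: σ_y ≥ 61.9 MPa; cost ≤ 69 $/kg. Survivors: option Z, option H, option F.
Convert each candidate to consistent units, then evaluate M:
  option Z: E = 365.0 GPa, ρ = 3810 kg/m³
  option H: E = 217.2 GPa, ρ = 8580 kg/m³
  option F: E = 189.3 GPa, ρ = 8050 kg/m³
  option Z: M = 1.88×10⁻³
  option F: M = 0.713×10⁻³
  option H: M = 0.701×10⁻³
Option Z ranks first.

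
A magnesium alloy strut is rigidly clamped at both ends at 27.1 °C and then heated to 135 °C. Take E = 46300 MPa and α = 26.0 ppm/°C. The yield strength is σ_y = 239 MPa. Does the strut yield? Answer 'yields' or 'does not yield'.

E = 46300 MPa = 46.30 GPa.
ΔT = 107.9 K. Constrained thermal stress σ = E·α·ΔT = 46.30×10³ MPa × 26.0×10⁻⁶ × 107.9 = 130 MPa (compressive).
Compare to σ_y = 239 MPa: σ < σ_y, so it does not yield.

does not yield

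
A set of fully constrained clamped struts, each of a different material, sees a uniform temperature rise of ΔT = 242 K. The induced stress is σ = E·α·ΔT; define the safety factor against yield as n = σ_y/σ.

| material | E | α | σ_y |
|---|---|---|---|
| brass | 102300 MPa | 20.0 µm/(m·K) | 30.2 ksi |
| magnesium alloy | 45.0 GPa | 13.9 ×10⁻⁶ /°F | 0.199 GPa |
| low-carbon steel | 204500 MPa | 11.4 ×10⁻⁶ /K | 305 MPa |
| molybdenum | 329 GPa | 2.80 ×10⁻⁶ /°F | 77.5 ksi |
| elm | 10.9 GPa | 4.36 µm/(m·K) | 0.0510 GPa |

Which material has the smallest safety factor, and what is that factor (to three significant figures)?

In consistent units (E in GPa, α in ×10⁻⁶/K, σ_y in MPa):
  brass: E = 102.3, α = 20.0, σ_y = 208.2 → σ = 495 MPa, n = 0.421
  magnesium alloy: E = 45.00, α = 25.0, σ_y = 199.0 → σ = 272 MPa, n = 0.730
  low-carbon steel: E = 204.5, α = 11.4, σ_y = 305.0 → σ = 564 MPa, n = 0.541
  molybdenum: E = 329.0, α = 5.04, σ_y = 534.3 → σ = 401 MPa, n = 1.33
  elm: E = 10.90, α = 4.36, σ_y = 51.00 → σ = 11.5 MPa, n = 4.43
The minimum is brass at n = 0.421.

brass, n = 0.421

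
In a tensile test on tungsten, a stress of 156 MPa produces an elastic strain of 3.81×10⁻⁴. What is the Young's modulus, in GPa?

E = σ/ε = 156 MPa / 3.81×10⁻⁴ = 409400 MPa = 409 GPa.

409 GPa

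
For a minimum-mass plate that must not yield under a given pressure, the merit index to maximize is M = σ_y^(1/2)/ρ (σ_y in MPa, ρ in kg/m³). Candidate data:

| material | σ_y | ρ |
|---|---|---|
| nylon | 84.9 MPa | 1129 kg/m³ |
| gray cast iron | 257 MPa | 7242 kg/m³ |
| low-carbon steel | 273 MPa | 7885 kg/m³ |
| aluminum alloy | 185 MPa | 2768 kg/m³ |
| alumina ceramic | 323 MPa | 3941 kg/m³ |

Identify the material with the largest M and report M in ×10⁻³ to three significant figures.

nylon, M = 8.16×10⁻³

Per-candidate index values:
  nylon: M = 8.16×10⁻³
  aluminum alloy: M = 4.91×10⁻³
  alumina ceramic: M = 4.56×10⁻³
  gray cast iron: M = 2.21×10⁻³
  low-carbon steel: M = 2.10×10⁻³
Highest index: nylon.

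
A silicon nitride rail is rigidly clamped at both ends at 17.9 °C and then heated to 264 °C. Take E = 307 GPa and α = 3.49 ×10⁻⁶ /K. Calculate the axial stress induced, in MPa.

264 MPa

ΔT = 246.1 K. Constrained thermal stress σ = E·α·ΔT = 307.0×10³ MPa × 3.49×10⁻⁶ × 246.1 = 264 MPa (compressive).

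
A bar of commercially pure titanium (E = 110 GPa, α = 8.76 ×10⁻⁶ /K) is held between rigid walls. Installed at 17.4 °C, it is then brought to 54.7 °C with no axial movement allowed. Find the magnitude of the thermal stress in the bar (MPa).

ΔT = 37.30 K. Constrained thermal stress σ = E·α·ΔT = 110.0×10³ MPa × 8.76×10⁻⁶ × 37.30 = 35.9 MPa (compressive).

35.9 MPa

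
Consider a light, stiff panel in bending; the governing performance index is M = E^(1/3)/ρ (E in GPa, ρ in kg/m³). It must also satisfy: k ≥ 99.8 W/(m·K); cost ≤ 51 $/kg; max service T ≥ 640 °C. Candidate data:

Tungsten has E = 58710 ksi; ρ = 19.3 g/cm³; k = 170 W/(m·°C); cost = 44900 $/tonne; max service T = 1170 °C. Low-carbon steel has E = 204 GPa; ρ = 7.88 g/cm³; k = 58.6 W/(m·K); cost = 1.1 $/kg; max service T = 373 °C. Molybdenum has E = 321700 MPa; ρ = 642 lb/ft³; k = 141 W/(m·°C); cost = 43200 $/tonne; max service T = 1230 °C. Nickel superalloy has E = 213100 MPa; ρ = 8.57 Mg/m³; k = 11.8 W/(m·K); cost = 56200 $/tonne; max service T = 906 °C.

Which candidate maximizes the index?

Screen on constraints: k ≥ 99.8 W/(m·K); cost ≤ 51 $/kg; max service T ≥ 640 °C. Survivors: tungsten, molybdenum.
After converting to SI:
  tungsten: E = 404.8 GPa, ρ = 19300 kg/m³
  molybdenum: E = 321.7 GPa, ρ = 10280 kg/m³
  molybdenum: M = 0.666×10⁻³
  tungsten: M = 0.383×10⁻³
Molybdenum ranks first.

molybdenum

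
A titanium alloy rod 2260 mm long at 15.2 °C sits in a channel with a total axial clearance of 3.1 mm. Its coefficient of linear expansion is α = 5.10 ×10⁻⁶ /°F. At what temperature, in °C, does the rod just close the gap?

165 °C

α = 5.10×10⁻⁶/°F × 9/5 = 9.18×10⁻⁶/K.
α·L₀·ΔT = 3.1 mm ⇒ ΔT = 3.1 / (9.18×10⁻⁶ × 2260.0) = 149.4 K.
T = 15.2 + 149.4 = 164.6 °C.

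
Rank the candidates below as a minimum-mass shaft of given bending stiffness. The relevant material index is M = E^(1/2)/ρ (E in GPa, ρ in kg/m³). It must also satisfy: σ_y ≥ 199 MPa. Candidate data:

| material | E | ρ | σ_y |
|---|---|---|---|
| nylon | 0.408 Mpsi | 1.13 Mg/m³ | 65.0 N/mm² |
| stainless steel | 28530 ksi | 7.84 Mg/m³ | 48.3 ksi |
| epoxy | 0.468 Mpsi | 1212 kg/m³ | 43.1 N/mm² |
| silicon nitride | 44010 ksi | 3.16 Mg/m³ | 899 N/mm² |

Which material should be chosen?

Screen on constraints: σ_y ≥ 199 MPa. Survivors: stainless steel, silicon nitride.
Convert each candidate to consistent units, then evaluate M:
  stainless steel: E = 196.7 GPa, ρ = 7840 kg/m³
  silicon nitride: E = 303.4 GPa, ρ = 3160 kg/m³
  silicon nitride: M = 5.51×10⁻³
  stainless steel: M = 1.79×10⁻³
Highest index: silicon nitride.

silicon nitride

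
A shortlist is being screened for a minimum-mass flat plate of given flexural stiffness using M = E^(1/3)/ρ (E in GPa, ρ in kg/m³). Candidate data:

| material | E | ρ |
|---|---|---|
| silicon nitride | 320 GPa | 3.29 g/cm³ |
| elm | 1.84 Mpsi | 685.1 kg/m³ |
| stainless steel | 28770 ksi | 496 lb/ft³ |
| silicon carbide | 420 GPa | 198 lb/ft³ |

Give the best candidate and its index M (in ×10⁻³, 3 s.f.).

elm, M = 3.40×10⁻³

Putting every candidate on a common basis:
  silicon nitride: E = 320.0 GPa, ρ = 3290 kg/m³
  elm: E = 12.69 GPa, ρ = 685.1 kg/m³
  stainless steel: E = 198.4 GPa, ρ = 7945 kg/m³
  silicon carbide: E = 420.0 GPa, ρ = 3172 kg/m³
  elm: M = 3.40×10⁻³
  silicon carbide: M = 2.36×10⁻³
  silicon nitride: M = 2.08×10⁻³
  stainless steel: M = 0.734×10⁻³
Elm has the largest M.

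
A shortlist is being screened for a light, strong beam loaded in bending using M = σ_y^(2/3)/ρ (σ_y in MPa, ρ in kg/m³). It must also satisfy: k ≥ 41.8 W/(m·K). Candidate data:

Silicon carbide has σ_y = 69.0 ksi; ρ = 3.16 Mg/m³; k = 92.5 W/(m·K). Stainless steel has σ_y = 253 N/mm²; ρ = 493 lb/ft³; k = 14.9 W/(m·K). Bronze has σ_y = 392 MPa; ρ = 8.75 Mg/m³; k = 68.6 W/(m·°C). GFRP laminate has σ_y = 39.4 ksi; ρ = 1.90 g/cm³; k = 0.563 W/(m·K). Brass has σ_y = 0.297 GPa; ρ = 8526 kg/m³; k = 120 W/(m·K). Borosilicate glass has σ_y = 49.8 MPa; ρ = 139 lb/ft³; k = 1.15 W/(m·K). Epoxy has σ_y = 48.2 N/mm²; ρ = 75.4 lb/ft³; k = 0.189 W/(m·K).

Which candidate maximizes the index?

Screen on constraints: k ≥ 41.8 W/(m·K). Survivors: silicon carbide, bronze, brass.
In SI units:
  silicon carbide: σ_y = 475.7 MPa, ρ = 3160 kg/m³
  bronze: σ_y = 392.0 MPa, ρ = 8750 kg/m³
  brass: σ_y = 297.0 MPa, ρ = 8526 kg/m³
  silicon carbide: M = 19.3×10⁻³
  bronze: M = 6.12×10⁻³
  brass: M = 5.22×10⁻³
Silicon carbide has the largest M.

silicon carbide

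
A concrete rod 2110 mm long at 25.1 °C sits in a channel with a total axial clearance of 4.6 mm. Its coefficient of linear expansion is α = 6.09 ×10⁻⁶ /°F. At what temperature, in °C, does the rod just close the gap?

224 °C

α = 6.09×10⁻⁶/°F × 9/5 = 11.0×10⁻⁶/K.
α·L₀·ΔT = 4.6 mm ⇒ ΔT = 4.6 / (11.0×10⁻⁶ × 2110.0) = 198.9 K.
T = 25.1 + 198.9 = 224.0 °C.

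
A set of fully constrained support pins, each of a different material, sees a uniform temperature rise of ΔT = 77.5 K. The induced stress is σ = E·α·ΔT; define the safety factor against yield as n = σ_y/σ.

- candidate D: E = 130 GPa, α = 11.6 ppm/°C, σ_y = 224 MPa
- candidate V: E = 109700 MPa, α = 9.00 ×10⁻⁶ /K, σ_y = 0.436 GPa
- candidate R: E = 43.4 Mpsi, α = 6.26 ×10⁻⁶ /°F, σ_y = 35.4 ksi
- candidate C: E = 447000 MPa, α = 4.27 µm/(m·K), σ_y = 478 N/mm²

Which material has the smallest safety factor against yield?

With everything in SI (GPa, ×10⁻⁶/K, MPa):
  candidate D: E = 130.0, α = 11.6, σ_y = 224.0 → σ = 117 MPa, n = 1.92
  candidate V: E = 109.7, α = 9.00, σ_y = 436.0 → σ = 76.5 MPa, n = 5.70
  candidate R: E = 299.2, α = 11.3, σ_y = 244.1 → σ = 261 MPa, n = 0.934
  candidate C: E = 447.0, α = 4.27, σ_y = 478.0 → σ = 148 MPa, n = 3.23
Candidate R has the lowest safety factor, n = 0.934.

candidate R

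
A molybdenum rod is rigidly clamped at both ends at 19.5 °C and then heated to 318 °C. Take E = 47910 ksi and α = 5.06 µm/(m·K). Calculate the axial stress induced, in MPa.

499 MPa

E = 47910 ksi = 330.3 GPa.
ΔT = 298.5 K. Constrained thermal stress σ = E·α·ΔT = 330.3×10³ MPa × 5.06×10⁻⁶ × 298.5 = 499 MPa (compressive).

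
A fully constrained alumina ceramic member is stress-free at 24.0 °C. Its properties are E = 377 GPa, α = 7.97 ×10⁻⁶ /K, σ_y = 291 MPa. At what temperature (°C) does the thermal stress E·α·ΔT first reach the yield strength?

121 °C

E·α·ΔT = 291.0 MPa ⇒ ΔT = 291.0 / (377.0×10³ × 7.97×10⁻⁶) = 96.85 K.
T = 24.0 + 96.85 = 120.8 °C.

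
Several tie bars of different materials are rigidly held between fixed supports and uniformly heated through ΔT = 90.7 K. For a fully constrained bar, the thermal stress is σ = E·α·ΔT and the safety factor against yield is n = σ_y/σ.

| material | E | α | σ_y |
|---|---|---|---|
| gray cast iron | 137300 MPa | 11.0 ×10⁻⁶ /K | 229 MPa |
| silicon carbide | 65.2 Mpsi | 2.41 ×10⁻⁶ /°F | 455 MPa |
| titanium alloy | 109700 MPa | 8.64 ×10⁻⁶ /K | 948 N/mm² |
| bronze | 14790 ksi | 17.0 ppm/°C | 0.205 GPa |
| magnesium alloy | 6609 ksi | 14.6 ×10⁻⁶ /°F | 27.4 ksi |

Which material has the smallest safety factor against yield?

In consistent units (E in GPa, α in ×10⁻⁶/K, σ_y in MPa):
  gray cast iron: E = 137.3, α = 11.0, σ_y = 229.0 → σ = 137 MPa, n = 1.67
  silicon carbide: E = 449.5, α = 4.34, σ_y = 455.0 → σ = 177 MPa, n = 2.57
  titanium alloy: E = 109.7, α = 8.64, σ_y = 948.0 → σ = 86.0 MPa, n = 11.0
  bronze: E = 102.0, α = 17.0, σ_y = 205.0 → σ = 157 MPa, n = 1.30
  magnesium alloy: E = 45.57, α = 26.3, σ_y = 188.9 → σ = 109 MPa, n = 1.74
Smallest n: bronze with n = 1.30.

bronze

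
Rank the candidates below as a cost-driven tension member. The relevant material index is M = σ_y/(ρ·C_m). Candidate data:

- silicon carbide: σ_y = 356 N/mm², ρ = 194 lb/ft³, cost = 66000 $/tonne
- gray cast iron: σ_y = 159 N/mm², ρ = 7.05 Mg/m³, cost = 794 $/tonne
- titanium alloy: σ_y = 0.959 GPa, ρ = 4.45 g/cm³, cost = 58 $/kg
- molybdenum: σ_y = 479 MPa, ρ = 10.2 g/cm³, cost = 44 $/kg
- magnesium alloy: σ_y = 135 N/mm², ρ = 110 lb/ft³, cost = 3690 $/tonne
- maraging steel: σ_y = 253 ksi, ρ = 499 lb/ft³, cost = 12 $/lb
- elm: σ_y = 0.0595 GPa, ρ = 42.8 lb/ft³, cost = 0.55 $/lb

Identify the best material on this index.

Putting every candidate on a common basis:
  silicon carbide: σ_y = 356.0 MPa, ρ = 3108 kg/m³, cost = 66.00 $/kg
  gray cast iron: σ_y = 159.0 MPa, ρ = 7050 kg/m³, cost = 0.7940 $/kg
  titanium alloy: σ_y = 959.0 MPa, ρ = 4450 kg/m³, cost = 58.00 $/kg
  molybdenum: σ_y = 479.0 MPa, ρ = 10200 kg/m³, cost = 44.00 $/kg
  magnesium alloy: σ_y = 135.0 MPa, ρ = 1762 kg/m³, cost = 3.690 $/kg
  maraging steel: σ_y = 1744 MPa, ρ = 7993 kg/m³, cost = 26.46 $/kg
  elm: σ_y = 59.50 MPa, ρ = 685.6 kg/m³, cost = 1.213 $/kg
  elm: M = 71.6 kN·m per $
  gray cast iron: M = 28.4 kN·m per $
  magnesium alloy: M = 20.8 kN·m per $
  maraging steel: M = 8.25 kN·m per $
  titanium alloy: M = 3.72 kN·m per $
  silicon carbide: M = 1.74 kN·m per $
  molybdenum: M = 1.07 kN·m per $
Elm has the largest M.

elm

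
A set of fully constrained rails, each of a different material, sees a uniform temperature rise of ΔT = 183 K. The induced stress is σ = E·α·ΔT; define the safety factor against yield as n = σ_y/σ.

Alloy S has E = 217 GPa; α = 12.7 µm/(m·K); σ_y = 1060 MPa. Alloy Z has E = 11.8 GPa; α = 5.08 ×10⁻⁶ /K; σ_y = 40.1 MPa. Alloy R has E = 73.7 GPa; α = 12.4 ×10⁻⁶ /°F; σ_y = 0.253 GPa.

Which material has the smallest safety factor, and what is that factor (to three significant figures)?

alloy R, n = 0.840

Converting E to GPa, α to ×10⁻⁶/K, σ_y to MPa, then σ and n for each:
  alloy S: E = 217.0, α = 12.7, σ_y = 1060 → σ = 504 MPa, n = 2.10
  alloy Z: E = 11.80, α = 5.08, σ_y = 40.10 → σ = 11.0 MPa, n = 3.66
  alloy R: E = 73.70, α = 22.3, σ_y = 253.0 → σ = 301 MPa, n = 0.840
Alloy R has the lowest safety factor, n = 0.840.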